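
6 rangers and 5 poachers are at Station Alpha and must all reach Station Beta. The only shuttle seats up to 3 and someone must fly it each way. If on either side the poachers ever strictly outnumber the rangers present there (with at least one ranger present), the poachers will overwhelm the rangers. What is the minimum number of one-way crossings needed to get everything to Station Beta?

9

Counting alone: each trip to Station Beta takes at most 3 across and each return brings at least 1 back, so after t trips out (and t−1 returns) at most 3t − (t−1) of the 11 are across; that first reaches 11 at t = 5, so at least 9 crossings are needed.
The plan below uses exactly 9 crossings, so it is optimal:
1. 3 poachers → Station Beta.  (Station Alpha: 6R 2P; Station Beta: 0R 3P)
2. 1 poacher ← Station Alpha.  (Station Alpha: 6R 3P; Station Beta: 0R 2P)
3. 3 rangers → Station Beta.  (Station Alpha: 3R 3P; Station Beta: 3R 2P)
4. 1 ranger ← Station Alpha.  (Station Alpha: 4R 3P; Station Beta: 2R 2P)
5. 2 rangers and 1 poacher → Station Beta.  (Station Alpha: 2R 2P; Station Beta: 4R 3P)
6. 1 ranger ← Station Alpha.  (Station Alpha: 3R 2P; Station Beta: 3R 3P)
7. 2 rangers and 1 poacher → Station Beta.  (Station Alpha: 1R 1P; Station Beta: 5R 4P)
8. 1 ranger ← Station Alpha.  (Station Alpha: 2R 1P; Station Beta: 4R 4P)
9. 2 rangers and 1 poacher → Station Beta.  (Station Alpha: 0R 0P; Station Beta: 6R 5P)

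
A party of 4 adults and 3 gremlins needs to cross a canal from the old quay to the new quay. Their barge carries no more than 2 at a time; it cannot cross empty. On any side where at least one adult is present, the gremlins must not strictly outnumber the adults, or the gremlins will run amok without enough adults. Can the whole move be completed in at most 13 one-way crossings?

Yes — this plan uses 11 crossings (≤ 13):
1. 2 gremlins → the new quay.  (the old quay: 4A 1G; the new quay: 0A 2G)
2. 1 gremlin ← the old quay.  (the old quay: 4A 2G; the new quay: 0A 1G)
3. 2 gremlins → the new quay.  (the old quay: 4A 0G; the new quay: 0A 3G)
4. 1 gremlin ← the old quay.  (the old quay: 4A 1G; the new quay: 0A 2G)
5. 2 adults → the new quay.  (the old quay: 2A 1G; the new quay: 2A 2G)
6. 1 gremlin ← the old quay.  (the old quay: 2A 2G; the new quay: 2A 1G)
7. 1 adult and 1 gremlin → the new quay.  (the old quay: 1A 1G; the new quay: 3A 2G)
8. 1 adult ← the old quay.  (the old quay: 2A 1G; the new quay: 2A 2G)
9. 1 adult and 1 gremlin → the new quay.  (the old quay: 1A 0G; the new quay: 3A 3G)
10. 1 gremlin ← the old quay.  (the old quay: 1A 1G; the new quay: 3A 2G)
11. 1 adult and 1 gremlin → the new quay.  (the old quay: 0A 0G; the new quay: 4A 3G)

Yes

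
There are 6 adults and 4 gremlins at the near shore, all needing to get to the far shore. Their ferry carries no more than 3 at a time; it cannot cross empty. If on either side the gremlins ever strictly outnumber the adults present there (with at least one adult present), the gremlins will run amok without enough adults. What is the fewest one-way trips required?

9

Counting alone: each trip to the far shore takes at most 3 across and each return brings at least 1 back, so after t trips out (and t−1 returns) at most 3t − (t−1) of the 10 are across; that first reaches 10 at t = 5, so at least 9 crossings are needed.
The plan below uses exactly 9 crossings, so it is optimal:
1. 2 gremlins → the far shore.  (the near shore: 6A 2G; the far shore: 0A 2G)
2. 1 gremlin ← the near shore.  (the near shore: 6A 3G; the far shore: 0A 1G)
3. 3 gremlins → the far shore.  (the near shore: 6A 0G; the far shore: 0A 4G)
4. 1 gremlin ← the near shore.  (the near shore: 6A 1G; the far shore: 0A 3G)
5. 3 adults → the far shore.  (the near shore: 3A 1G; the far shore: 3A 3G)
6. 1 gremlin ← the near shore.  (the near shore: 3A 2G; the far shore: 3A 2G)
7. 1 adult and 2 gremlins → the far shore.  (the near shore: 2A 0G; the far shore: 4A 4G)
8. 1 gremlin ← the near shore.  (the near shore: 2A 1G; the far shore: 4A 3G)
9. 2 adults and 1 gremlin → the far shore.  (the near shore: 0A 0G; the far shore: 6A 4G)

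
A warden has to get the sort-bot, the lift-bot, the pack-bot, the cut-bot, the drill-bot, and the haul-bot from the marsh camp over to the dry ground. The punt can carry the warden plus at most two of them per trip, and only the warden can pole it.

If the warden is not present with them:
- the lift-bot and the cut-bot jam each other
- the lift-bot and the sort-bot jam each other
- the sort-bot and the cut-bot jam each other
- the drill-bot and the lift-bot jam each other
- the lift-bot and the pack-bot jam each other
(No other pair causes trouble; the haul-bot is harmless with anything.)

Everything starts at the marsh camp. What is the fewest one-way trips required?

Counting alone: the warden can take at most 2 across per trip to the dry ground, so moving all 6 needs at least 3 loaded trips out, with a return between consecutive ones — at least 5 crossings.
The safety rule pushes this higher. Following every safe sequence of crossings, the most of the 6 that can be at the dry ground as the punt arrives there on crossings 5, 7 is 4, 5 respectively — never all 6.
So no plan with fewer than 9 crossings exists, and this one achieves 9:
1. Warden goes to the dry ground with the lift-bot and the sort-bot.  [the marsh camp: the cut-bot, the drill-bot, the haul-bot, the pack-bot | the dry ground: the lift-bot, the sort-bot]
2. Warden goes back to the marsh camp with the sort-bot.  [the marsh camp: the cut-bot, the drill-bot, the haul-bot, the pack-bot, the sort-bot | the dry ground: the lift-bot]
3. Warden goes to the dry ground with the pack-bot and the sort-bot.  [the marsh camp: the cut-bot, the drill-bot, the haul-bot | the dry ground: the lift-bot, the pack-bot, the sort-bot]
4. Warden goes back to the marsh camp with the lift-bot.  [the marsh camp: the cut-bot, the drill-bot, the haul-bot, the lift-bot | the dry ground: the pack-bot, the sort-bot]
5. Warden goes to the dry ground with the drill-bot and the lift-bot.  [the marsh camp: the cut-bot, the haul-bot | the dry ground: the drill-bot, the lift-bot, the pack-bot, the sort-bot]
6. Warden goes back to the marsh camp with the lift-bot.  [the marsh camp: the cut-bot, the haul-bot, the lift-bot | the dry ground: the drill-bot, the pack-bot, the sort-bot]
7. Warden goes to the dry ground with the haul-bot and the lift-bot.  [the marsh camp: the cut-bot | the dry ground: the drill-bot, the haul-bot, the lift-bot, the pack-bot, the sort-bot]
8. Warden goes back to the marsh camp with the lift-bot.  [the marsh camp: the cut-bot, the lift-bot | the dry ground: the drill-bot, the haul-bot, the pack-bot, the sort-bot]
9. Warden goes to the dry ground with the cut-bot and the lift-bot.  [the marsh camp: — | the dry ground: the cut-bot, the drill-bot, the haul-bot, the lift-bot, the pack-bot, the sort-bot]

9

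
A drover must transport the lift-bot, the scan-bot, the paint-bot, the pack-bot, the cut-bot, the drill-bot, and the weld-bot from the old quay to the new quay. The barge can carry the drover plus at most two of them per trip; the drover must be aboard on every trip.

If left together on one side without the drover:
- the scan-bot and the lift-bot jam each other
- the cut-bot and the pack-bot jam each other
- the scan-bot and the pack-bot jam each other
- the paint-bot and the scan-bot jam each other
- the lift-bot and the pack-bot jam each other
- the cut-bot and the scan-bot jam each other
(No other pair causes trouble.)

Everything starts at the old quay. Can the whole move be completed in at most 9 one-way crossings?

Counting alone: the drover can take at most 2 across per trip to the new quay, so moving all 7 needs at least 4 loaded trips out, with a return between consecutive ones — at least 7 crossings.
The safety rule pushes this higher. Following every safe sequence of crossings, the most of the 7 that can be at the new quay as the barge arrives there on crossings 7, 9 is 5, 6 respectively — never all 7.
So the move cannot be finished within 9 crossings. (The shortest complete plan takes 11:)
1. Drover goes to the new quay with the pack-bot and the scan-bot.
2. Drover goes back to the old quay with the scan-bot.
3. Drover goes to the new quay with the paint-bot and the scan-bot.
4. Drover goes back to the old quay with the scan-bot.
5. Drover goes to the new quay with the cut-bot and the lift-bot.
6. Drover goes back to the old quay with the pack-bot.
7. Drover goes to the new quay with the drill-bot and the scan-bot.
8. Drover goes back to the old quay with the scan-bot.
9. Drover goes to the new quay with the scan-bot and the weld-bot.
10. Drover goes back to the old quay with the scan-bot.
11. Drover goes to the new quay with the pack-bot and the scan-bot.

No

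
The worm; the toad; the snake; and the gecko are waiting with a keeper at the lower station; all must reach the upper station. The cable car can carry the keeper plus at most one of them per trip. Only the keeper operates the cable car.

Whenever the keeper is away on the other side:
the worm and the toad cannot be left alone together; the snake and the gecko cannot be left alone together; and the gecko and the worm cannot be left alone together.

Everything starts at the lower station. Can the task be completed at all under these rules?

No

Whatever the first load, the items left behind include a forbidden pair without the keeper. No opening move is safe, so no plan exists.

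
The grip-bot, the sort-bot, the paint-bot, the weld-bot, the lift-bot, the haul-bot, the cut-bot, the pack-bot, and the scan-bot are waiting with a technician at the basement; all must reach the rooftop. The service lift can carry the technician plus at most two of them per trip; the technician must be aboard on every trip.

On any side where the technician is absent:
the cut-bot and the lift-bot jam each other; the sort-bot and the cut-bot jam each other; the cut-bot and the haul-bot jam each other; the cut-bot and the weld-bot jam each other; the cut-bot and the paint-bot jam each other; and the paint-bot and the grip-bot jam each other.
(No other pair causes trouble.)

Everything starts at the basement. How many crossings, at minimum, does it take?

Counting alone: the technician can take at most 2 across per trip to the rooftop, so moving all 9 needs at least 5 loaded trips out, with a return between consecutive ones — at least 9 crossings.
The safety rule pushes this higher. Following every safe sequence of crossings, the most of the 9 that can be at the rooftop as the service lift arrives there on crossing 9 is 8 — never all 9.
So no plan with fewer than 11 crossings exists, and this one achieves 11:
1. Technician goes to the rooftop with the cut-bot and the grip-bot.  [the basement: the haul-bot, the lift-bot, the pack-bot, the paint-bot, the scan-bot, the sort-bot, the weld-bot | the rooftop: the cut-bot, the grip-bot]
2. Technician goes back to the basement alone.  [the basement: the haul-bot, the lift-bot, the pack-bot, the paint-bot, the scan-bot, the sort-bot, the weld-bot | the rooftop: the cut-bot, the grip-bot]
3. Technician goes to the rooftop with the paint-bot and the sort-bot.  [the basement: the haul-bot, the lift-bot, the pack-bot, the scan-bot, the weld-bot | the rooftop: the cut-bot, the grip-bot, the paint-bot, the sort-bot]
4. Technician goes back to the basement with the cut-bot and the grip-bot.  [the basement: the cut-bot, the grip-bot, the haul-bot, the lift-bot, the pack-bot, the scan-bot, the weld-bot | the rooftop: the paint-bot, the sort-bot]
5. Technician goes to the rooftop with the cut-bot and the weld-bot.  [the basement: the grip-bot, the haul-bot, the lift-bot, the pack-bot, the scan-bot | the rooftop: the cut-bot, the paint-bot, the sort-bot, the weld-bot]
6. Technician goes back to the basement with the cut-bot.  [the basement: the cut-bot, the grip-bot, the haul-bot, the lift-bot, the pack-bot, the scan-bot | the rooftop: the paint-bot, the sort-bot, the weld-bot]
7. Technician goes to the rooftop with the haul-bot and the lift-bot.  [the basement: the cut-bot, the grip-bot, the pack-bot, the scan-bot | the rooftop: the haul-bot, the lift-bot, the paint-bot, the sort-bot, the weld-bot]
8. Technician goes back to the basement alone.  [the basement: the cut-bot, the grip-bot, the pack-bot, the scan-bot | the rooftop: the haul-bot, the lift-bot, the paint-bot, the sort-bot, the weld-bot]
9. Technician goes to the rooftop with the pack-bot and the scan-bot.  [the basement: the cut-bot, the grip-bot | the rooftop: the haul-bot, the lift-bot, the pack-bot, the paint-bot, the scan-bot, the sort-bot, the weld-bot]
10. Technician goes back to the basement alone.  [the basement: the cut-bot, the grip-bot | the rooftop: the haul-bot, the lift-bot, the pack-bot, the paint-bot, the scan-bot, the sort-bot, the weld-bot]
11. Technician goes to the rooftop with the cut-bot and the grip-bot.  [the basement: — | the rooftop: the cut-bot, the grip-bot, the haul-bot, the lift-bot, the pack-bot, the paint-bot, the scan-bot, the sort-bot, the weld-bot]

11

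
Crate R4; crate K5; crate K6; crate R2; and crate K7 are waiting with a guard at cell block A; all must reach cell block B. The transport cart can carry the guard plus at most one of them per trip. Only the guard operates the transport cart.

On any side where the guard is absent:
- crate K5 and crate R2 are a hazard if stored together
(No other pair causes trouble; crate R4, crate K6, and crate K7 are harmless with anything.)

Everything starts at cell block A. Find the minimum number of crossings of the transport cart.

9

Counting alone: the guard can take at most 1 across per trip to cell block B, so moving all 5 needs at least 5 loaded trips out, with a return between consecutive ones — at least 9 crossings.
The plan below uses exactly 9 crossings, so it is optimal:
1. Guard goes to cell block B with crate K5.  [cell block A: crate K6, crate K7, crate R2, crate R4 | cell block B: crate K5]
2. Guard goes back to cell block A alone.  [cell block A: crate K6, crate K7, crate R2, crate R4 | cell block B: crate K5]
3. Guard goes to cell block B with crate R4.  [cell block A: crate K6, crate K7, crate R2 | cell block B: crate K5, crate R4]
4. Guard goes back to cell block A alone.  [cell block A: crate K6, crate K7, crate R2 | cell block B: crate K5, crate R4]
5. Guard goes to cell block B with crate K6.  [cell block A: crate K7, crate R2 | cell block B: crate K5, crate K6, crate R4]
6. Guard goes back to cell block A alone.  [cell block A: crate K7, crate R2 | cell block B: crate K5, crate K6, crate R4]
7. Guard goes to cell block B with crate K7.  [cell block A: crate R2 | cell block B: crate K5, crate K6, crate K7, crate R4]
8. Guard goes back to cell block A alone.  [cell block A: crate R2 | cell block B: crate K5, crate K6, crate K7, crate R4]
9. Guard goes to cell block B with crate R2.  [cell block A: — | cell block B: crate K5, crate K6, crate K7, crate R2, crate R4]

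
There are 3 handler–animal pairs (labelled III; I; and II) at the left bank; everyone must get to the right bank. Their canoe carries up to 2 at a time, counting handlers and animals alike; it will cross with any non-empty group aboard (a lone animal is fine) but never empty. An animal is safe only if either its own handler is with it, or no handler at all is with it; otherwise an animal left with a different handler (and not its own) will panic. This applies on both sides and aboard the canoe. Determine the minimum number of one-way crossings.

11

Counting alone: each trip to the right bank takes at most 2 across and each return brings at least 1 back, so after t trips out (and t−1 returns) at most 2t − (t−1) of the 6 are across; that first reaches 6 at t = 5, so at least 9 crossings are needed.
The safety rule pushes this higher. Following every safe sequence of crossings, the most of the 6 that can be at the right bank as the canoe arrives there on crossing 9 is 5 — never all 6.
So no plan with fewer than 11 crossings exists, and this one achieves 11:
1. animal III and handler III cross → the right bank.
2. handler III crosses ← the left bank.
3. animal I and animal II cross → the right bank.
4. animal III crosses ← the left bank.
5. handler I and handler II cross → the right bank.
6. animal I and handler I cross ← the left bank.
7. handler I and handler III cross → the right bank.
8. animal II crosses ← the left bank.
9. animal I and animal III cross → the right bank.
10. handler II crosses ← the left bank.
11. animal II and handler II cross → the right bank.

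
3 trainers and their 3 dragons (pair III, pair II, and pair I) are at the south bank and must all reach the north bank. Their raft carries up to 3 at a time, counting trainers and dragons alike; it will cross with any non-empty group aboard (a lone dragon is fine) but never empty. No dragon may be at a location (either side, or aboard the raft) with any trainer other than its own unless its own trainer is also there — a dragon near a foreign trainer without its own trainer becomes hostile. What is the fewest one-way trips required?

Counting alone: each trip to the north bank takes at most 3 across and each return brings at least 1 back, so after t trips out (and t−1 returns) at most 3t − (t−1) of the 6 are across; that first reaches 6 at t = 3, so at least 5 crossings are needed.
The plan below uses exactly 5 crossings, so it is optimal:
1. dragon III and trainer III cross → the north bank.
2. trainer III crosses ← the south bank.
3. trainer I, trainer II, and trainer III cross → the north bank.
4. dragon III crosses ← the south bank.
5. dragon I, dragon II, and dragon III cross → the north bank.

5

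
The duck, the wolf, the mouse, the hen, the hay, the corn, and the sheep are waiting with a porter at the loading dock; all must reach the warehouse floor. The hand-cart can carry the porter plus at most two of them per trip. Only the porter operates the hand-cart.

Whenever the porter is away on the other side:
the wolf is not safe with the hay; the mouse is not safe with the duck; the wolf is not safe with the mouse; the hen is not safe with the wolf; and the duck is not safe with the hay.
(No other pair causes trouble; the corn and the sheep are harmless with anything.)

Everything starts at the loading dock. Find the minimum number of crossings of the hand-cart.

9

Counting alone: the porter can take at most 2 across per trip to the warehouse floor, so moving all 7 needs at least 4 loaded trips out, with a return between consecutive ones — at least 7 crossings.
The safety rule pushes this higher. Following every safe sequence of crossings, the most of the 7 that can be at the warehouse floor as the hand-cart arrives there on crossing 7 is 6 — never all 7.
So no plan with fewer than 9 crossings exists, and this one achieves 9:
1. Porter goes to the warehouse floor with the duck and the wolf.
2. Porter goes back to the loading dock alone.
3. Porter goes to the warehouse floor with the mouse.
4. Porter goes back to the loading dock with the duck and the wolf.
5. Porter goes to the warehouse floor with the hay and the hen.
6. Porter goes back to the loading dock alone.
7. Porter goes to the warehouse floor with the corn and the sheep.
8. Porter goes back to the loading dock alone.
9. Porter goes to the warehouse floor with the duck and the wolf.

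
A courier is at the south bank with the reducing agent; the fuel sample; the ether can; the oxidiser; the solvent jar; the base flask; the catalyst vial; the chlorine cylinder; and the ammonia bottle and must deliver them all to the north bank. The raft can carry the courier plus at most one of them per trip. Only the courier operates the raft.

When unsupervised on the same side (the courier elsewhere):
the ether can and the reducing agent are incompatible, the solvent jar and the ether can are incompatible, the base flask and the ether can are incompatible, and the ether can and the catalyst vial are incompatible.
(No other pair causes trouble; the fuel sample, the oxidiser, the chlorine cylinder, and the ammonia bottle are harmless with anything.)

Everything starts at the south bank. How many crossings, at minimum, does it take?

impossible

Following every safe sequence of crossings from the start, the most of the 9 that can be at the north bank as the raft arrives there on crossings 1, 3, 5, 7, 9, 11 is 1, 2, 3, 4, 5, 6 respectively; the best ever achieved is 6 of 9.
From crossing 13 on, no configuration arises that was not already reachable earlier: only 176 distinct safe configurations (who is on which side, and where the raft is) can ever be reached, none of them has everyone across, and every continuation just revisits them. So no valid plan exists.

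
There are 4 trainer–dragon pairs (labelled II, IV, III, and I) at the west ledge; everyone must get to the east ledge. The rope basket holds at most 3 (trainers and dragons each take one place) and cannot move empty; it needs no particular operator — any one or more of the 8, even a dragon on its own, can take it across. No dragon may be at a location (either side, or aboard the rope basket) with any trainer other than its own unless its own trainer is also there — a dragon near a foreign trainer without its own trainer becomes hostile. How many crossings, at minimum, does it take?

Counting alone: each trip to the east ledge takes at most 3 across and each return brings at least 1 back, so after t trips out (and t−1 returns) at most 3t − (t−1) of the 8 are across; that first reaches 8 at t = 4, so at least 7 crossings are needed.
The safety rule pushes this higher. Following every safe sequence of crossings, the most of the 8 that can be at the east ledge as the rope basket arrives there on crossing 7 is 7 — never all 8.
So no plan with fewer than 9 crossings exists, and this one achieves 9:
1. dragon II and trainer II cross → the east ledge.
2. trainer II crosses ← the west ledge.
3. dragon IV, trainer II, and trainer IV cross → the east ledge.
4. dragon II and trainer II cross ← the west ledge.
5. trainer I, trainer II, and trainer III cross → the east ledge.
6. dragon IV crosses ← the west ledge.
7. dragon II and dragon IV cross → the east ledge.
8. dragon II crosses ← the west ledge.
9. dragon I, dragon II, and dragon III cross → the east ledge.

9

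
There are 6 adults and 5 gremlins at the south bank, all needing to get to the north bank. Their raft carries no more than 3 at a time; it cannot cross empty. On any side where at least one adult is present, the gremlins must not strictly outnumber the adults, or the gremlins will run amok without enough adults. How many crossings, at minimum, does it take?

9

Counting alone: each trip to the north bank takes at most 3 across and each return brings at least 1 back, so after t trips out (and t−1 returns) at most 3t − (t−1) of the 11 are across; that first reaches 11 at t = 5, so at least 9 crossings are needed.
The plan below uses exactly 9 crossings, so it is optimal:
1. 3 gremlins → the north bank.  (the south bank: 6A 2G; the north bank: 0A 3G)
2. 1 gremlin ← the south bank.  (the south bank: 6A 3G; the north bank: 0A 2G)
3. 3 adults → the north bank.  (the south bank: 3A 3G; the north bank: 3A 2G)
4. 1 adult ← the south bank.  (the south bank: 4A 3G; the north bank: 2A 2G)
5. 2 adults and 1 gremlin → the north bank.  (the south bank: 2A 2G; the north bank: 4A 3G)
6. 1 adult ← the south bank.  (the south bank: 3A 2G; the north bank: 3A 3G)
7. 2 adults and 1 gremlin → the north bank.  (the south bank: 1A 1G; the north bank: 5A 4G)
8. 1 adult ← the south bank.  (the south bank: 2A 1G; the north bank: 4A 4G)
9. 2 adults and 1 gremlin → the north bank.  (the south bank: 0A 0G; the north bank: 6A 5G)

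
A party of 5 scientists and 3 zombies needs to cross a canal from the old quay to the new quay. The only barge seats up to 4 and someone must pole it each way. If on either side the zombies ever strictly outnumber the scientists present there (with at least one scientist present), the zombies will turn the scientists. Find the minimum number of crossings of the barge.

Counting alone: each trip to the new quay takes at most 4 across and each return brings at least 1 back, so after t trips out (and t−1 returns) at most 4t − (t−1) of the 8 are across; that first reaches 8 at t = 3, so at least 5 crossings are needed.
The plan below uses exactly 5 crossings, so it is optimal:
1. 2 zombies → the new quay.  (the old quay: 5S 1Z; the new quay: 0S 2Z)
2. 1 zombie ← the old quay.  (the old quay: 5S 2Z; the new quay: 0S 1Z)
3. 3 scientists and 1 zombie → the new quay.  (the old quay: 2S 1Z; the new quay: 3S 2Z)
4. 1 zombie ← the old quay.  (the old quay: 2S 2Z; the new quay: 3S 1Z)
5. 2 scientists and 2 zombies → the new quay.  (the old quay: 0S 0Z; the new quay: 5S 3Z)

5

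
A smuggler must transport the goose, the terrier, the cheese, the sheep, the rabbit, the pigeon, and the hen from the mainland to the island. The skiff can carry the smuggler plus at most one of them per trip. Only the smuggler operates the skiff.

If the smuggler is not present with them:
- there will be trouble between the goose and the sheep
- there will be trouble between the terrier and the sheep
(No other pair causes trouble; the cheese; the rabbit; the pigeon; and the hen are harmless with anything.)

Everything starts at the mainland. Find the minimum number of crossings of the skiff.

15

Counting alone: the smuggler can take at most 1 across per trip to the island, so moving all 7 needs at least 7 loaded trips out, with a return between consecutive ones — at least 13 crossings.
The safety rule pushes this higher. Following every safe sequence of crossings, the most of the 7 that can be at the island as the skiff arrives there on crossing 13 is 6 — never all 7.
So no plan with fewer than 15 crossings exists, and this one achieves 15:
1. Smuggler goes to the island with the sheep.
2. Smuggler goes back to the mainland alone.
3. Smuggler goes to the island with the goose.
4. Smuggler goes back to the mainland with the sheep.
5. Smuggler goes to the island with the terrier.
6. Smuggler goes back to the mainland alone.
7. Smuggler goes to the island with the cheese.
8. Smuggler goes back to the mainland alone.
9. Smuggler goes to the island with the rabbit.
10. Smuggler goes back to the mainland alone.
11. Smuggler goes to the island with the pigeon.
12. Smuggler goes back to the mainland alone.
13. Smuggler goes to the island with the hen.
14. Smuggler goes back to the mainland alone.
15. Smuggler goes to the island with the sheep.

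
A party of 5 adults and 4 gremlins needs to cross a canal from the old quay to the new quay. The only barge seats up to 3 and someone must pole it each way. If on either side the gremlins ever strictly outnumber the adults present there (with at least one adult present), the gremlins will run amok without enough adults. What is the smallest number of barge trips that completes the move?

7

Counting alone: each trip to the new quay takes at most 3 across and each return brings at least 1 back, so after t trips out (and t−1 returns) at most 3t − (t−1) of the 9 are across; that first reaches 9 at t = 4, so at least 7 crossings are needed.
The plan below uses exactly 7 crossings, so it is optimal:
1. 3 gremlins → the new quay.  (the old quay: 5A 1G; the new quay: 0A 3G)
2. 1 gremlin ← the old quay.  (the old quay: 5A 2G; the new quay: 0A 2G)
3. 3 adults → the new quay.  (the old quay: 2A 2G; the new quay: 3A 2G)
4. 1 adult ← the old quay.  (the old quay: 3A 2G; the new quay: 2A 2G)
5. 2 adults and 1 gremlin → the new quay.  (the old quay: 1A 1G; the new quay: 4A 3G)
6. 1 adult ← the old quay.  (the old quay: 2A 1G; the new quay: 3A 3G)
7. 2 adults and 1 gremlin → the new quay.  (the old quay: 0A 0G; the new quay: 5A 4G)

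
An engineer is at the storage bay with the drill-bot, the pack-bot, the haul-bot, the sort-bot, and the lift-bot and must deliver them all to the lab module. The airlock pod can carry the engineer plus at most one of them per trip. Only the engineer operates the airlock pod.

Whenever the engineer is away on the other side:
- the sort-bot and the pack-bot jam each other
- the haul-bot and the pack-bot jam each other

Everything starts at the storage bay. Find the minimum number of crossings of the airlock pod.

Counting alone: the engineer can take at most 1 across per trip to the lab module, so moving all 5 needs at least 5 loaded trips out, with a return between consecutive ones — at least 9 crossings.
The safety rule pushes this higher. Following every safe sequence of crossings, the most of the 5 that can be at the lab module as the airlock pod arrives there on crossing 9 is 4 — never all 5.
So no plan with fewer than 11 crossings exists, and this one achieves 11:
1. Engineer goes to the lab module with the pack-bot.
2. Engineer goes back to the storage bay alone.
3. Engineer goes to the lab module with the drill-bot.
4. Engineer goes back to the storage bay alone.
5. Engineer goes to the lab module with the haul-bot.
6. Engineer goes back to the storage bay with the pack-bot.
7. Engineer goes to the lab module with the sort-bot.
8. Engineer goes back to the storage bay alone.
9. Engineer goes to the lab module with the lift-bot.
10. Engineer goes back to the storage bay alone.
11. Engineer goes to the lab module with the pack-bot.

11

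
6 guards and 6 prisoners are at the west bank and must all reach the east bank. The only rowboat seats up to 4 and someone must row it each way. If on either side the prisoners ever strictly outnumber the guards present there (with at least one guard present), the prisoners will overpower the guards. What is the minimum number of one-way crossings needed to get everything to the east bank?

Counting alone: each trip to the east bank takes at most 4 across and each return brings at least 1 back, so after t trips out (and t−1 returns) at most 4t − (t−1) of the 12 are across; that first reaches 12 at t = 4, so at least 7 crossings are needed.
The safety rule pushes this higher. Following every safe sequence of crossings, the most of the 12 that can be at the east bank as the rowboat arrives there on crossing 7 is 11 — never all 12.
So no plan with fewer than 9 crossings exists, and this one achieves 9:
1. 2 prisoners → the east bank.  (the west bank: 6G 4P; the east bank: 0G 2P)
2. 1 prisoner ← the west bank.  (the west bank: 6G 5P; the east bank: 0G 1P)
3. 4 prisoners → the east bank.  (the west bank: 6G 1P; the east bank: 0G 5P)
4. 1 prisoner ← the west bank.  (the west bank: 6G 2P; the east bank: 0G 4P)
5. 4 guards → the east bank.  (the west bank: 2G 2P; the east bank: 4G 4P)
6. 1 guard and 1 prisoner ← the west bank.  (the west bank: 3G 3P; the east bank: 3G 3P)
7. 2 guards and 2 prisoners → the east bank.  (the west bank: 1G 1P; the east bank: 5G 5P)
8. 1 guard and 1 prisoner ← the west bank.  (the west bank: 2G 2P; the east bank: 4G 4P)
9. 2 guards and 2 prisoners → the east bank.  (the west bank: 0G 0P; the east bank: 6G 6P)

9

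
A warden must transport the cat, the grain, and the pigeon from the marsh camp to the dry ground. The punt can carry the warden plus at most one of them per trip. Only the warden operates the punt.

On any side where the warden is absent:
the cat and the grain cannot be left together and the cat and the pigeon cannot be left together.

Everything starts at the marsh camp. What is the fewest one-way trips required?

7

Counting alone: the warden can take at most 1 across per trip to the dry ground, so moving all 3 needs at least 3 loaded trips out, with a return between consecutive ones — at least 5 crossings.
The safety rule pushes this higher. Following every safe sequence of crossings, the most of the 3 that can be at the dry ground as the punt arrives there on crossing 5 is 2 — never all 3.
So no plan with fewer than 7 crossings exists, and this one achieves 7:
1. Warden goes to the dry ground with the cat.  [the marsh camp: the grain, the pigeon | the dry ground: the cat]
2. Warden goes back to the marsh camp alone.  [the marsh camp: the grain, the pigeon | the dry ground: the cat]
3. Warden goes to the dry ground with the grain.  [the marsh camp: the pigeon | the dry ground: the cat, the grain]
4. Warden goes back to the marsh camp with the cat.  [the marsh camp: the cat, the pigeon | the dry ground: the grain]
5. Warden goes to the dry ground with the pigeon.  [the marsh camp: the cat | the dry ground: the grain, the pigeon]
6. Warden goes back to the marsh camp alone.  [the marsh camp: the cat | the dry ground: the grain, the pigeon]
7. Warden goes to the dry ground with the cat.  [the marsh camp: — | the dry ground: the cat, the grain, the pigeon]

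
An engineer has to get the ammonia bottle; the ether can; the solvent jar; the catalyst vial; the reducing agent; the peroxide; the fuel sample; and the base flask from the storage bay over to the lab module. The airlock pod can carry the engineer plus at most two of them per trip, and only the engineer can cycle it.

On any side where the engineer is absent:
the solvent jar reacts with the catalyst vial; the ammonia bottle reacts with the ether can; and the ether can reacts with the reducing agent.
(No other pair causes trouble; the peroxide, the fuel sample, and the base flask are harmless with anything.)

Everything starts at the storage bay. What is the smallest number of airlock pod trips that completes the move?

Counting alone: the engineer can take at most 2 across per trip to the lab module, so moving all 8 needs at least 4 loaded trips out, with a return between consecutive ones — at least 7 crossings.
The safety rule pushes this higher. Following every safe sequence of crossings, the most of the 8 that can be at the lab module as the airlock pod arrives there on crossing 7 is 7 — never all 8.
So no plan with fewer than 9 crossings exists, and this one achieves 9:
1. Engineer goes to the lab module with the ether can and the solvent jar.  [the storage bay: the ammonia bottle, the base flask, the catalyst vial, the fuel sample, the peroxide, the reducing agent | the lab module: the ether can, the solvent jar]
2. Engineer goes back to the storage bay alone.  [the storage bay: the ammonia bottle, the base flask, the catalyst vial, the fuel sample, the peroxide, the reducing agent | the lab module: the ether can, the solvent jar]
3. Engineer goes to the lab module with the ammonia bottle.  [the storage bay: the base flask, the catalyst vial, the fuel sample, the peroxide, the reducing agent | the lab module: the ammonia bottle, the ether can, the solvent jar]
4. Engineer goes back to the storage bay with the ether can.  [the storage bay: the base flask, the catalyst vial, the ether can, the fuel sample, the peroxide, the reducing agent | the lab module: the ammonia bottle, the solvent jar]
5. Engineer goes to the lab module with the peroxide and the reducing agent.  [the storage bay: the base flask, the catalyst vial, the ether can, the fuel sample | the lab module: the ammonia bottle, the peroxide, the reducing agent, the solvent jar]
6. Engineer goes back to the storage bay alone.  [the storage bay: the base flask, the catalyst vial, the ether can, the fuel sample | the lab module: the ammonia bottle, the peroxide, the reducing agent, the solvent jar]
7. Engineer goes to the lab module with the base flask and the fuel sample.  [the storage bay: the catalyst vial, the ether can | the lab module: the ammonia bottle, the base flask, the fuel sample, the peroxide, the reducing agent, the solvent jar]
8. Engineer goes back to the storage bay alone.  [the storage bay: the catalyst vial, the ether can | the lab module: the ammonia bottle, the base flask, the fuel sample, the peroxide, the reducing agent, the solvent jar]
9. Engineer goes to the lab module with the catalyst vial and the ether can.  [the storage bay: — | the lab module: the ammonia bottle, the base flask, the catalyst vial, the ether can, the fuel sample, the peroxide, the reducing agent, the solvent jar]

9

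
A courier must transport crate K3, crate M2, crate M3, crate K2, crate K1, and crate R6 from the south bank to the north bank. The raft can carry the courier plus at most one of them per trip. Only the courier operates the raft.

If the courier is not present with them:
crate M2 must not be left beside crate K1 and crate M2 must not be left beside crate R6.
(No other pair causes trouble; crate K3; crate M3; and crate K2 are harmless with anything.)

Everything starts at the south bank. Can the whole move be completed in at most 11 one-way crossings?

Counting alone: the courier can take at most 1 across per trip to the north bank, so moving all 6 needs at least 6 loaded trips out, with a return between consecutive ones — at least 11 crossings.
The safety rule pushes this higher. Following every safe sequence of crossings, the most of the 6 that can be at the north bank as the raft arrives there on crossing 11 is 5 — never all 6.
So the move cannot be finished within 11 crossings. (The shortest complete plan takes 13:)
1. Courier goes to the north bank with crate M2.  [the south bank: crate K1, crate K2, crate K3, crate M3, crate R6 | the north bank: crate M2]
2. Courier goes back to the south bank alone.  [the south bank: crate K1, crate K2, crate K3, crate M3, crate R6 | the north bank: crate M2]
3. Courier goes to the north bank with crate K3.  [the south bank: crate K1, crate K2, crate M3, crate R6 | the north bank: crate K3, crate M2]
4. Courier goes back to the south bank alone.  [the south bank: crate K1, crate K2, crate M3, crate R6 | the north bank: crate K3, crate M2]
5. Courier goes to the north bank with crate M3.  [the south bank: crate K1, crate K2, crate R6 | the north bank: crate K3, crate M2, crate M3]
6. Courier goes back to the south bank alone.  [the south bank: crate K1, crate K2, crate R6 | the north bank: crate K3, crate M2, crate M3]
7. Courier goes to the north bank with crate K2.  [the south bank: crate K1, crate R6 | the north bank: crate K2, crate K3, crate M2, crate M3]
8. Courier goes back to the south bank alone.  [the south bank: crate K1, crate R6 | the north bank: crate K2, crate K3, crate M2, crate M3]
9. Courier goes to the north bank with crate K1.  [the south bank: crate R6 | the north bank: crate K1, crate K2, crate K3, crate M2, crate M3]
10. Courier goes back to the south bank with crate M2.  [the south bank: crate M2, crate R6 | the north bank: crate K1, crate K2, crate K3, crate M3]
11. Courier goes to the north bank with crate R6.  [the south bank: crate M2 | the north bank: crate K1, crate K2, crate K3, crate M3, crate R6]
12. Courier goes back to the south bank alone.  [the south bank: crate M2 | the north bank: crate K1, crate K2, crate K3, crate M3, crate R6]
13. Courier goes to the north bank with crate M2.  [the south bank: — | the north bank: crate K1, crate K2, crate K3, crate M2, crate M3, crate R6]

No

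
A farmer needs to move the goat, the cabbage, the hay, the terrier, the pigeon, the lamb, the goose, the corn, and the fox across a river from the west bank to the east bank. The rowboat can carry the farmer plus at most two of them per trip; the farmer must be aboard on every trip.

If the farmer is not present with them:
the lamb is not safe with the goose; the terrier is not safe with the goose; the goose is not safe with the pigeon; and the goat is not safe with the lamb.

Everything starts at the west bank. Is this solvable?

1. Farmer goes to the east bank with the goat and the goose.
2. Farmer goes back to the west bank alone.
3. Farmer goes to the east bank with the cabbage and the hay.
4. Farmer goes back to the west bank alone.
5. Farmer goes to the east bank with the corn and the fox.
6. Farmer goes back to the west bank alone.
7. Farmer goes to the east bank with the pigeon and the terrier.
8. Farmer goes back to the west bank with the goose.
9. Farmer goes to the east bank with the goose and the lamb.

Yes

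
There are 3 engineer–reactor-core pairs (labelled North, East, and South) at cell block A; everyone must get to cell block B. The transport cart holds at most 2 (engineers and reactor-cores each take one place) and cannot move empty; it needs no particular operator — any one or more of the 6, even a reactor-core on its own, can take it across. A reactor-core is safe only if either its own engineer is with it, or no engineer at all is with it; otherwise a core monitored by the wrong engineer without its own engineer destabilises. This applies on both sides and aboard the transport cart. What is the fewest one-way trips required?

Counting alone: each trip to cell block B takes at most 2 across and each return brings at least 1 back, so after t trips out (and t−1 returns) at most 2t − (t−1) of the 6 are across; that first reaches 6 at t = 5, so at least 9 crossings are needed.
The safety rule pushes this higher. Following every safe sequence of crossings, the most of the 6 that can be at cell block B as the transport cart arrives there on crossing 9 is 5 — never all 6.
So no plan with fewer than 11 crossings exists, and this one achieves 11:
1. engineer North and reactor-core North cross → cell block B.
2. engineer North crosses ← cell block A.
3. reactor-core East and reactor-core South cross → cell block B.
4. reactor-core North crosses ← cell block A.
5. engineer East and engineer South cross → cell block B.
6. engineer East and reactor-core East cross ← cell block A.
7. engineer East and engineer North cross → cell block B.
8. reactor-core South crosses ← cell block A.
9. reactor-core East and reactor-core North cross → cell block B.
10. engineer South crosses ← cell block A.
11. engineer South and reactor-core South cross → cell block B.

11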